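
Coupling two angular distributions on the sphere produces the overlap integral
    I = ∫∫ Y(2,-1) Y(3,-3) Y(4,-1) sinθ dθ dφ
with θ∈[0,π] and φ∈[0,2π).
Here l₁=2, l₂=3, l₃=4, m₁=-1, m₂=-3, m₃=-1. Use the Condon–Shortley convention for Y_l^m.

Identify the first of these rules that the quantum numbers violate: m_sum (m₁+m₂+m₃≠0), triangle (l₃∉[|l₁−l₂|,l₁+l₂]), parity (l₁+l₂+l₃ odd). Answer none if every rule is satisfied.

m_sum

Σmᵢ = -5  ✗
l₃∈[|l₁−l₂|,l₁+l₂]=[1,5], have l₃=4
Σlᵢ = 9 ⇒ odd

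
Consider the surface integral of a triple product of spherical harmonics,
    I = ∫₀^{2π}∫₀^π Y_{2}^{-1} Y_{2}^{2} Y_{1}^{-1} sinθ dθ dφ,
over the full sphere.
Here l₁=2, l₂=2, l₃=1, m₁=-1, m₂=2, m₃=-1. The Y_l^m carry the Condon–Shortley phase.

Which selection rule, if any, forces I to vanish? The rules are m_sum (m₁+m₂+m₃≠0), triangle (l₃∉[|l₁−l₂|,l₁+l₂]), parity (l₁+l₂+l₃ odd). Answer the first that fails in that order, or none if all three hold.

m₁+m₂+m₃ = -1 + 2 − 1 = 0  ✓
triangle: |2−2|=0 ≤ l₃=1 ≤ 2+2=4  ✓
parity: l₁+l₂+l₃ = 5 is odd  ✗

parity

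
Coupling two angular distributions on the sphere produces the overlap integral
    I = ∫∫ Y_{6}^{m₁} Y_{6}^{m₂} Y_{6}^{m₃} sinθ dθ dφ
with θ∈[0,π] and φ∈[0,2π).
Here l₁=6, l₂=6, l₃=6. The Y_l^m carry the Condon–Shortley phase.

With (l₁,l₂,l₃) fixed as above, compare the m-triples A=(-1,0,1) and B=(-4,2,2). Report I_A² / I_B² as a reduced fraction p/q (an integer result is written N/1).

Same 6,6,6: normalisation and zero-m 3j drop out of the ratio.
A: Δ: 6! 6! 6! / 19! → 1/325909584; sum: t=1:−1/10368000 t=2:+1/276480 t=3:−1/62208 t=4:+1/82944 t=5:−1/691200 t=6:+1/62208000 = -1/518400; 3j²(6 6 6; -1 0 1) = Δ·Π!·Σ² = 100/46189  (sign +1)
B: Δ: 6! 6! 6! / 19! → 1/325909584; sum: t=4:+1/1658880 t=5:−1/518400 t=6:+1/1658880 = -1/1382400; 3j²(6 6 6; -4 2 2) = Δ·Π!·Σ² = 504/46189  (sign -1)
I_A²/I_B² = (100/46189)/(504/46189) = 25/126

25/126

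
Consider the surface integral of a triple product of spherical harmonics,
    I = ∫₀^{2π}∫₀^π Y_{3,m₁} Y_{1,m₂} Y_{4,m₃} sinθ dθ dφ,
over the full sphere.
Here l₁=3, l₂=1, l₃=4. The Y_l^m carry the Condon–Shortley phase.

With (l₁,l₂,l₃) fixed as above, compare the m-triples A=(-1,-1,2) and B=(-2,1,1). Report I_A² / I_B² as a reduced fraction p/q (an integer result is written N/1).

l's match ⇒ only the (l;m) 3-j factors differ between A and B.
A: triangle coeff Δ(3,1,4) = 1/252; Σ_t [0,0]: t=0:+1/96 = 1/96; (3j)²=5/84 [(3 1 4; -1 -1 2)], sign=+1
B: triangle coeff Δ(3,1,4) = 1/252; Σ_t [0,0]: t=0:+1/240 = 1/240; (3j)²=1/84 [(3 1 4; -2 1 1)], sign=-1
I_A²/I_B² = (5/84)/(1/84) = 5/1

5/1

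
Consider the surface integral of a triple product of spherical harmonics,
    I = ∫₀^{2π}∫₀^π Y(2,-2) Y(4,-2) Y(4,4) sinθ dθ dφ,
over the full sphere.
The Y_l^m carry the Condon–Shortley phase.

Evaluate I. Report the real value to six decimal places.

-0.106180

m-sum 0 ✓  L=10 even ✓  2≤4≤6 ✓
Π(2lᵢ+1) = 5×9×9 = 405
triangle coeff Δ(2,4,4) = 1/13860
Σ_t [0,2]: t=0:+1/192 t=1:−1/36 t=2:+1/192 = -5/288
(3j)²=20/693 [(2 4 4; 0 0 0)], sign=-1
Σ_t [2,2]: t=2:+1/2880 = 1/2880
(3j)²=2/165 [(2 4 4; -2 -2 4)], sign=+1
⇒ 4πI² = 120/847
I = (-1)√(120/847/(4π)) = -0.10618031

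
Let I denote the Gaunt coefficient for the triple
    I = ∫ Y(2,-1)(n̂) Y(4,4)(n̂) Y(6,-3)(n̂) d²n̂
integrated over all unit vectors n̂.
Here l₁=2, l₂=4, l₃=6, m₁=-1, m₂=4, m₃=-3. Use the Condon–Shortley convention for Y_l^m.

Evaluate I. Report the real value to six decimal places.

m-sum 0 ✓  L=12 even ✓  2≤6≤6 ✓
Π(2lᵢ+1) = 5×9×13 = 585
triangle coeff Δ(2,4,6) = 1/6435
Σ_t [0,0]: t=0:+1/2304 = 1/2304
(3j)²=5/143 [(2 4 6; 0 0 0)], sign=+1
Σ_t [0,0]: t=0:+1/241920 = 1/241920
(3j)²=1/715 [(2 4 6; -1 4 -3)], sign=-1
⇒ 4πI² = 45/1573
I = (-1)√(45/1573/(4π)) = -0.04771303

-0.047713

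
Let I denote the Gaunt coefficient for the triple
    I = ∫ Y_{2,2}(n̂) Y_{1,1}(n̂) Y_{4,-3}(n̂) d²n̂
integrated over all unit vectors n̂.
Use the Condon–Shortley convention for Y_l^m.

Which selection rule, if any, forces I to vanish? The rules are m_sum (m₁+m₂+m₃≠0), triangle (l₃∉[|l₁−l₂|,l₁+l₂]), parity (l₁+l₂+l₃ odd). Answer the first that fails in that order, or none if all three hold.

triangle

m₁+m₂+m₃ = 2 + 1 − 3 = 0  ✓
triangle: |2−1|=1 ≤ l₃=4 ≤ 2+1=3  ✗
parity: l₁+l₂+l₃ = 7 is odd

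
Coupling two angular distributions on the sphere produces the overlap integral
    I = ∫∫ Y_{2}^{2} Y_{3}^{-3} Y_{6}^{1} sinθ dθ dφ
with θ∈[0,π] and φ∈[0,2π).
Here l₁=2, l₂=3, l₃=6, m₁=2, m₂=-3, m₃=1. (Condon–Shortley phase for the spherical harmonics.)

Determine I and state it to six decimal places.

0.000000

l₃=6 ∉ [1,5] — triangle fails ⇒ I = 0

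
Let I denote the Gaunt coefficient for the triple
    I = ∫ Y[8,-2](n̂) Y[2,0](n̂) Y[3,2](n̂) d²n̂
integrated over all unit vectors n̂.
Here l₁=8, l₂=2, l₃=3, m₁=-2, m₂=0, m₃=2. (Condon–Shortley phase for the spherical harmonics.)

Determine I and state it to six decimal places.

l₃=3 ∉ [6,10] — triangle fails ⇒ I = 0

0.000000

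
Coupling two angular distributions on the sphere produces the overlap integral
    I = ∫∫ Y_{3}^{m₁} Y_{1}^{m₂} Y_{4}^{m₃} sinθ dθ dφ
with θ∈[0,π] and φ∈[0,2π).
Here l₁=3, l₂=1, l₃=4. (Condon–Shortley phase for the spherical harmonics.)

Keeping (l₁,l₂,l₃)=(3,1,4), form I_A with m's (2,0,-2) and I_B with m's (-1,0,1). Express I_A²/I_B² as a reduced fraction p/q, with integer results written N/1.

4/5

Same 3,1,4: normalisation and zero-m 3j drop out of the ratio.
A: Δ: 0! 6! 2! / 9! → 1/252; sum: t=0:+1/120 = 1/120; 3j²(3 1 4; 2 0 -2) = Δ·Π!·Σ² = 1/21  (sign +1)
B: Δ: 0! 6! 2! / 9! → 1/252; sum: t=0:+1/48 = 1/48; 3j²(3 1 4; -1 0 1) = Δ·Π!·Σ² = 5/84  (sign -1)
I_A²/I_B² = (1/21)/(5/84) = 4/5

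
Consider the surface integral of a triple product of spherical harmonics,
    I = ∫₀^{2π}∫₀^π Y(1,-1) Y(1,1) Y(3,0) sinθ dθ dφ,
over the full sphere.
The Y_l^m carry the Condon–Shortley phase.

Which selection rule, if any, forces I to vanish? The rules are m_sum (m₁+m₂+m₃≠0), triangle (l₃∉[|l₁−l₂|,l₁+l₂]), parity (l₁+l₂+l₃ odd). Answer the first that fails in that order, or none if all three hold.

m₁+m₂+m₃ = -1 + 1 + 0 = 0  ✓
triangle: |1−1|=0 ≤ l₃=3 ≤ 1+1=2  ✗
parity: l₁+l₂+l₃ = 5 is odd

triangle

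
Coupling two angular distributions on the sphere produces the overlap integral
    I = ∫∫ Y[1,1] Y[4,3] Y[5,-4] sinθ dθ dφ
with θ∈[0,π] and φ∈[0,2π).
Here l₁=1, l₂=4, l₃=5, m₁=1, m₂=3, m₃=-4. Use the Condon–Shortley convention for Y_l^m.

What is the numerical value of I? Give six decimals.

0.294638

m-sum 0 ✓  L=10 even ✓  3≤5≤5 ✓
Π(2lᵢ+1) = 3×9×11 = 297
triangle coeff Δ(1,4,5) = 1/495
Σ_t [0,0]: t=0:+1/576 = 1/576
(3j)²=5/99 [(1 4 5; 0 0 0)], sign=-1
Σ_t [0,0]: t=0:+1/10080 = 1/10080
(3j)²=4/55 [(1 4 5; 1 3 -4)], sign=-1
⇒ 4πI² = 12/11
I = (+1)√(12/11/(4π)) = 0.29463840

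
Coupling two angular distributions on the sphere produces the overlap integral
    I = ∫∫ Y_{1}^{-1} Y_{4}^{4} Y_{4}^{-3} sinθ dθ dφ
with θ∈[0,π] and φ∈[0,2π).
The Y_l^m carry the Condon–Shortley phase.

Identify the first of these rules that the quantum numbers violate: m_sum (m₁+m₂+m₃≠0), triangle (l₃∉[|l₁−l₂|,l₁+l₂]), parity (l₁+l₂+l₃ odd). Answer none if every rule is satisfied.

Σmᵢ = 0  ✓
l₃∈[|l₁−l₂|,l₁+l₂]=[3,5], have l₃=4  ✓
Σlᵢ = 9 ⇒ odd  ✗

parity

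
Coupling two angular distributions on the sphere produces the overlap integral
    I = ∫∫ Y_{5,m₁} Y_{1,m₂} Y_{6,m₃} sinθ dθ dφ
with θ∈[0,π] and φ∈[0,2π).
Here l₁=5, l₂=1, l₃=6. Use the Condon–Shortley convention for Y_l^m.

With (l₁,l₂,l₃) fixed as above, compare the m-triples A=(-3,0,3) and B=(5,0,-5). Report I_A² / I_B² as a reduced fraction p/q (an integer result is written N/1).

27/11

Same 5,1,6: normalisation and zero-m 3j drop out of the ratio.
A: Δ: 0! 10! 2! / 13! → 1/858; sum: t=0:+1/80640 = 1/80640; 3j²(5 1 6; -3 0 3) = Δ·Π!·Σ² = 9/286  (sign -1)
B: Δ: 0! 10! 2! / 13! → 1/858; sum: t=0:+1/3628800 = 1/3628800; 3j²(5 1 6; 5 0 -5) = Δ·Π!·Σ² = 1/78  (sign -1)
I_A²/I_B² = (9/286)/(1/78) = 27/11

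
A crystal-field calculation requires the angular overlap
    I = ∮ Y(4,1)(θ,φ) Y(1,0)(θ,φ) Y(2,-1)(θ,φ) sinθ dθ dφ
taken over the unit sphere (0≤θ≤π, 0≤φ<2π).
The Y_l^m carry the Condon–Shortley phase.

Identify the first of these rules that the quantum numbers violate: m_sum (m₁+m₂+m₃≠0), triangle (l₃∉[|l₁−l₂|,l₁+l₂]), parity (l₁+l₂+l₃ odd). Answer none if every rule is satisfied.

triangle

azimuthal sum: 1 + 0 − 1 = 0  ✓
3 ≤ 2 ≤ 5 (triangle on l)  ✗
L = 4 + 1 + 2 = 7 (odd)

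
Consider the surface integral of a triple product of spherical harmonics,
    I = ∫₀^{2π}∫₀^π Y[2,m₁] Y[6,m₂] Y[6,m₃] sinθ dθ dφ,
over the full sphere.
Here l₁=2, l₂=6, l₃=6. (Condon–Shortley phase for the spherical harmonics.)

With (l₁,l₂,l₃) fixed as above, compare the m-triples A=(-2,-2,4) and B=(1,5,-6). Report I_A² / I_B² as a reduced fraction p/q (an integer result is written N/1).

90/121

Shared (l₁,l₂,l₃)=(2,6,6): N and (l;000)² cancel in I_A²/I_B².
A: Δ = 2!·2!·10!/15! = 1/90090; Racah Σ t=2..2: t=2:+1/322560 = 1/322560; ⇒ 3j(2 6 6; -2 -2 4)² = 18/1001, sgn +1
B: Δ = 2!·2!·10!/15! = 1/90090; Racah Σ t=1..1: t=1:−1/7257600 = -1/7257600; ⇒ 3j(2 6 6; 1 5 -6)² = 11/455, sgn -1
I_A²/I_B² = (18/1001)/(11/455) = 90/121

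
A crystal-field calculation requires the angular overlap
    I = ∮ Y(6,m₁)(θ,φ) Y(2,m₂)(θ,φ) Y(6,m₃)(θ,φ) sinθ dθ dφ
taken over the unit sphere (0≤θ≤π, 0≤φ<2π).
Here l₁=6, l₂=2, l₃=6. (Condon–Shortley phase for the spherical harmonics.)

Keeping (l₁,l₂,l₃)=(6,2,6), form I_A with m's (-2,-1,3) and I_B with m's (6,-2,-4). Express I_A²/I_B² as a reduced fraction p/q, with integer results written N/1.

75/22

l's match ⇒ only the (l;m) 3-j factors differ between A and B.
A: triangle coeff Δ(6,2,6) = 1/90090; Σ_t [0,1]: t=0:+1/161280 t=1:−1/60480 = -1/96768; (3j)²=15/1001 [(6 2 6; -2 -1 3)], sign=+1
B: triangle coeff Δ(6,2,6) = 1/90090; Σ_t [0,0]: t=0:+1/14515200 = 1/14515200; (3j)²=2/455 [(6 2 6; 6 -2 -4)], sign=+1
I_A²/I_B² = (15/1001)/(2/455) = 75/22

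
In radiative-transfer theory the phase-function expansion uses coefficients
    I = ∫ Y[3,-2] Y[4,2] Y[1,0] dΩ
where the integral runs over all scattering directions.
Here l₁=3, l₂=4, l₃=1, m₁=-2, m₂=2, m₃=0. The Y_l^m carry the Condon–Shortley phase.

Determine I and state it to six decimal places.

0.213244

Rules hold: Σm=0, L=8 even, 1≤1≤7.
N = 7·9·3 = 189
Δ = 6!·0!·2!/9! = 1/252
Racah Σ t=3..3: t=3:−1/36 = -1/36
⇒ 3j(3 4 1; 0 0 0)² = 4/63, sgn +1
Racah Σ t=5..5: t=5:−1/120 = -1/120
⇒ 3j(3 4 1; -2 2 0)² = 1/21, sgn +1
4πI² = N·(3j₀)²·(3jₘ)² = 4/7
I = +1·√(0.571429/4π) = 0.21324362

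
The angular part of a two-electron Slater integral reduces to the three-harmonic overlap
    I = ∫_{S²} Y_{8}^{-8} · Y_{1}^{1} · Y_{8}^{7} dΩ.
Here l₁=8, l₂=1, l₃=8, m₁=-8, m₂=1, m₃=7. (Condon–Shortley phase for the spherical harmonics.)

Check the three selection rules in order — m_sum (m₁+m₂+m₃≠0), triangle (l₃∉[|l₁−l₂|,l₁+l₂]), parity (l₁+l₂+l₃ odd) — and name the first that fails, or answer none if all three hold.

parity

azimuthal sum: -8 + 1 + 7 = 0  ✓
7 ≤ 8 ≤ 9 (triangle on l)  ✓
L = 8 + 1 + 8 = 17 (odd)  ✗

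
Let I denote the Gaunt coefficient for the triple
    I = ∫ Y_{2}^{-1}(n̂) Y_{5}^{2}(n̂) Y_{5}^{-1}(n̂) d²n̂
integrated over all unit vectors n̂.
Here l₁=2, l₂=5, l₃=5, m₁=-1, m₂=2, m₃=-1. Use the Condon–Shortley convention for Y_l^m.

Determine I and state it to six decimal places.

Rules hold: Σm=0, L=12 even, 3≤5≤7.
N = 5·11·11 = 605
Δ = 2!·2!·8!/13! = 1/38610
Racah Σ t=0..2: t=0:+1/2880 t=1:−1/576 t=2:+1/2880 = -1/960
⇒ 3j(2 5 5; 0 0 0)² = 10/429, sgn +1
Racah Σ t=1..2: t=1:−1/2880 t=2:+1/1440 = 1/2880
⇒ 3j(2 5 5; -1 2 -1)² = 7/715, sgn +1
4πI² = N·(3j₀)²·(3jₘ)² = 70/507
I = +1·√(0.138067/4π) = 0.10481902

0.104819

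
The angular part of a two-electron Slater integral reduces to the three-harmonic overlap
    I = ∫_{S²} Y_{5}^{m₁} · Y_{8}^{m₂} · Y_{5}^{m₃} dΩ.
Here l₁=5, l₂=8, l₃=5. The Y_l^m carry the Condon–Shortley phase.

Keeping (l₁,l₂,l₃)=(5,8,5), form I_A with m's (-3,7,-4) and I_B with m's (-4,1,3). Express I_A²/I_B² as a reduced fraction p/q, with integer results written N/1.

Same 5,8,5: normalisation and zero-m 3j drop out of the ratio.
A: Δ: 8! 2! 8! / 19! → 1/37413090; sum: t=7:−1/203212800 t=8:+1/406425600 = -1/406425600; 3j²(5 8 5; -3 7 -4) = Δ·Π!·Σ² = 2/323  (sign +1)
B: Δ: 8! 2! 8! / 19! → 1/37413090; sum: t=7:−1/14515200 t=8:+1/203212800 = -13/203212800; 3j²(5 8 5; -4 1 3) = Δ·Π!·Σ² = 104/17765  (sign -1)
I_A²/I_B² = (2/323)/(104/17765) = 55/52

55/52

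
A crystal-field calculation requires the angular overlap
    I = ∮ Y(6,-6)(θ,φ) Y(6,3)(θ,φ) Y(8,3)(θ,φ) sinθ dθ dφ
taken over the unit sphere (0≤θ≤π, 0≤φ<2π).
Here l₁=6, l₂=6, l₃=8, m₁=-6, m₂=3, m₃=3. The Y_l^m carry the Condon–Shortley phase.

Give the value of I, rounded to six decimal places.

-0.116684

m-sum 0 ✓  L=20 even ✓  0≤8≤12 ✓
Π(2lᵢ+1) = 13×13×17 = 2873
triangle coeff Δ(6,6,8) = 1/1309458150
Σ_t [0,4]: t=0:+1/49766400 t=1:−1/3110400 t=2:+1/1327104 t=3:−1/3110400 t=4:+1/49766400 = 1/6635520
(3j)²=350/46189 [(6 6 8; 0 0 0)], sign=+1
Σ_t [4,4]: t=4:+1/696729600 = 1/696729600
(3j)²=33/4199 [(6 6 8; -6 3 3)], sign=-1
⇒ 4πI² = 1050/6137
I = (-1)√(1050/6137/(4π)) = -0.11668409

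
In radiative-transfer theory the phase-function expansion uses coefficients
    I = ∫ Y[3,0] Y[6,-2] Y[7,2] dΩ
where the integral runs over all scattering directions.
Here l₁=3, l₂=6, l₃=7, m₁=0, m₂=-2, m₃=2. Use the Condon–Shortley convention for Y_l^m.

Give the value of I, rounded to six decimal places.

Checks pass: Σm=0; 16 even; l₃=7∈[3,9].
(2·3+1)(2·6+1)(2·7+1) = 1365
Δ: 2! 4! 10! / 17! → 1/2042040
sum: t=0:+1/207360 t=1:−1/57600 t=2:+1/207360 = -1/129600
3j²(3 6 7; 0 0 0) = Δ·Π!·Σ² = 168/12155  (sign +1)
sum: t=0:+1/207360 t=1:−1/120960 t=2:+1/967680 = -1/414720
3j²(3 6 7; 0 -2 2) = Δ·Π!·Σ² = 21/4862  (sign +1)
combine: 4πI² = 1365·168/12155·21/4862 = 37044/454597
take √, sign +1: I = 0.08052685

0.080527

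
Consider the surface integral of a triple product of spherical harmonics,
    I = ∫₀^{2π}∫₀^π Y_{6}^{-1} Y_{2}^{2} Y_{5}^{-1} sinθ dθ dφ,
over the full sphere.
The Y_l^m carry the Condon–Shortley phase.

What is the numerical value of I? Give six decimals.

0.000000

L=13 odd ⇒ parity kills the (l;000) factor ⇒ I = 0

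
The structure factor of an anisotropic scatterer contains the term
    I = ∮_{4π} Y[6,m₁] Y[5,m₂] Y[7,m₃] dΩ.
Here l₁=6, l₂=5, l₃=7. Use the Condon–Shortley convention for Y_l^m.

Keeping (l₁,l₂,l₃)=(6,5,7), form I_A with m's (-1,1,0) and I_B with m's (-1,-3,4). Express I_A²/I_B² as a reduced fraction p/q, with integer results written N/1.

Shared (l₁,l₂,l₃)=(6,5,7): N and (l;000)² cancel in I_A²/I_B².
A: Δ = 4!·8!·6!/19! = 1/174594420; Racah Σ t=0..4: t=0:+1/87091200 t=1:−1/1036800 t=2:+1/138240 t=3:−1/124416 t=4:+1/829440 = -1/1814400; ⇒ 3j(6 5 7; -1 1 0)² = 64/138567, sgn +1
B: Δ = 4!·8!·6!/19! = 1/174594420; Racah Σ t=0..2: t=0:+1/5806080 t=1:−1/1036800 t=2:+1/2073600 = -1/3225600; ⇒ 3j(6 5 7; -1 -3 4)² = 27/4199, sgn +1
I_A²/I_B² = (64/138567)/(27/4199) = 64/891

64/891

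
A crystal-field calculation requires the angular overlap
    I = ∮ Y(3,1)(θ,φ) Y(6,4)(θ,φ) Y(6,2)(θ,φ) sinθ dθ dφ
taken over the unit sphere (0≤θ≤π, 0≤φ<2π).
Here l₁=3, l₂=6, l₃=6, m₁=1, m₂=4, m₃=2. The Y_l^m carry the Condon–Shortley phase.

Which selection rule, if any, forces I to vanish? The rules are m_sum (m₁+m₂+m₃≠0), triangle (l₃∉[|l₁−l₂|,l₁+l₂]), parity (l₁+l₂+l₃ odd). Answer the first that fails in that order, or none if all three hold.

m_sum

azimuthal sum: 1 + 4 + 2 = 7  ✗
3 ≤ 6 ≤ 9 (triangle on l)
L = 3 + 6 + 6 = 15 (odd)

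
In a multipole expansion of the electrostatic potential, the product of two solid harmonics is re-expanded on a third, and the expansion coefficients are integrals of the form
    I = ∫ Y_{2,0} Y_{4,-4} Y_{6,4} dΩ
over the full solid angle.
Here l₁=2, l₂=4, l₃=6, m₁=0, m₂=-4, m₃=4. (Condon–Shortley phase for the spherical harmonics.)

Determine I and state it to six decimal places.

Rules hold: Σm=0, L=12 even, 2≤6≤6.
N = 5·9·13 = 585
Δ = 0!·4!·8!/13! = 1/6435
Racah Σ t=0..0: t=0:+1/2304 = 1/2304
⇒ 3j(2 4 6; 0 0 0)² = 5/143, sgn +1
Racah Σ t=0..0: t=0:+1/161280 = 1/161280
⇒ 3j(2 4 6; 0 -4 4)² = 1/143, sgn +1
4πI² = N·(3j₀)²·(3jₘ)² = 225/1573
I = +1·√(0.143039/4π) = 0.10668957

0.106690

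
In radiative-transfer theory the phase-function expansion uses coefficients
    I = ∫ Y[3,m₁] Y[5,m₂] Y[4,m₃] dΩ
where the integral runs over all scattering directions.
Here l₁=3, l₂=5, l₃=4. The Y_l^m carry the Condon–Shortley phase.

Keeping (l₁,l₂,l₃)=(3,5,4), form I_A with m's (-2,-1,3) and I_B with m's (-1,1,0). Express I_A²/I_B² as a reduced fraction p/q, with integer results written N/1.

7/2

Same 3,5,4: normalisation and zero-m 3j drop out of the ratio.
A: Δ: 4! 2! 6! / 13! → 1/180180; sum: t=3:−1/1440 t=4:+1/17280 = -11/17280; 3j²(3 5 4; -2 -1 3) = Δ·Π!·Σ² = 11/468  (sign +1)
B: Δ: 4! 2! 6! / 13! → 1/180180; sum: t=2:+1/384 t=3:−1/216 t=4:+1/2304 = -11/6912; 3j²(3 5 4; -1 1 0) = Δ·Π!·Σ² = 11/1638  (sign -1)
I_A²/I_B² = (11/468)/(11/1638) = 7/2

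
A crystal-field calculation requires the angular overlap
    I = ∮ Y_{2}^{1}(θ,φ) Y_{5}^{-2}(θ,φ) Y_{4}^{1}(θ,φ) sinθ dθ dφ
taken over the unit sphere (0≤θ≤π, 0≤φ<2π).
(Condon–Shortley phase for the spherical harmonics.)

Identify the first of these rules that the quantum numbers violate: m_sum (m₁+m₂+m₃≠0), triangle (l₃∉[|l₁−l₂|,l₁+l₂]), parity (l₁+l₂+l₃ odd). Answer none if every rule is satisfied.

parity

m₁+m₂+m₃ = 1 − 2 + 1 = 0  ✓
triangle: |2−5|=3 ≤ l₃=4 ≤ 2+5=7  ✓
parity: l₁+l₂+l₃ = 11 is odd  ✗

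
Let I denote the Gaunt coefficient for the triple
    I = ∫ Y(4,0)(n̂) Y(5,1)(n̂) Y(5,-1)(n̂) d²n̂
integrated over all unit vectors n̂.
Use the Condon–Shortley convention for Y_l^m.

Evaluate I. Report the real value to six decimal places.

-0.086798

Rules hold: Σm=0, L=14 even, 1≤5≤9.
N = 9·11·11 = 1089
Δ = 4!·4!·6!/15! = 1/3153150
Racah Σ t=0..4: t=0:+1/69120 t=1:−1/1728 t=2:+1/576 t=3:−1/1728 t=4:+1/69120 = 7/11520
⇒ 3j(4 5 5; 0 0 0)² = 2/143, sgn -1
Racah Σ t=0..4: t=0:+1/414720 t=1:−1/4320 t=2:+1/768 t=3:−1/1296 t=4:+1/27648 = 7/20736
⇒ 3j(4 5 5; 0 1 -1)² = 8/1287, sgn +1
4πI² = N·(3j₀)²·(3jₘ)² = 16/169
I = -1·√(0.0946746/4π) = -0.08679840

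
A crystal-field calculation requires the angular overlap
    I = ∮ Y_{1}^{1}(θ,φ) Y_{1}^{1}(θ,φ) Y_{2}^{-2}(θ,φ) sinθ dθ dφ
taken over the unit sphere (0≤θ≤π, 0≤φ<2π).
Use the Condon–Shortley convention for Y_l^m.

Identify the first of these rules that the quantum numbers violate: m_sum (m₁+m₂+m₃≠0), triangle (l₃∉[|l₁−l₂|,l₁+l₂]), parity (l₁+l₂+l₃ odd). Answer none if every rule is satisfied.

none

Σmᵢ = 0  ✓
l₃∈[|l₁−l₂|,l₁+l₂]=[0,2], have l₃=2  ✓
Σlᵢ = 4 ⇒ even  ✓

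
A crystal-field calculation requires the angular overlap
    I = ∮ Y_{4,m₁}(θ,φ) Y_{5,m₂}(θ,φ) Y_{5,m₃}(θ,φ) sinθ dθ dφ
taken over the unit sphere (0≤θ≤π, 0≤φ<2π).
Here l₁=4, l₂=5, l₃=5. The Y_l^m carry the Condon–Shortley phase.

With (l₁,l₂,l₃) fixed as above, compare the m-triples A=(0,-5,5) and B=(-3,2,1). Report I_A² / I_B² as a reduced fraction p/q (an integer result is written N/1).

36/5

l's match ⇒ only the (l;m) 3-j factors differ between A and B.
A: triangle coeff Δ(4,5,5) = 1/3153150; Σ_t [0,0]: t=0:+1/414720 = 1/414720; (3j)²=2/143 [(4 5 5; 0 -5 5)], sign=+1
B: triangle coeff Δ(4,5,5) = 1/3153150; Σ_t [3,4]: t=3:−1/6912 t=4:+1/5184 = 1/20736; (3j)²=5/2574 [(4 5 5; -3 2 1)], sign=+1
I_A²/I_B² = (2/143)/(5/2574) = 36/5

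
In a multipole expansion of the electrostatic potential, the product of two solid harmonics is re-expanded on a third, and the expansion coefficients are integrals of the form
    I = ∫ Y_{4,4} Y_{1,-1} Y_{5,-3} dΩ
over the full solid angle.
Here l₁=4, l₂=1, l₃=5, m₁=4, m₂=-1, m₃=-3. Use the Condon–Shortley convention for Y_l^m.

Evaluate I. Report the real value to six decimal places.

-0.049106

m-sum 0 ✓  L=10 even ✓  3≤5≤5 ✓
Π(2lᵢ+1) = 9×3×11 = 297
triangle coeff Δ(4,1,5) = 1/495
Σ_t [0,0]: t=0:+1/576 = 1/576
(3j)²=5/99 [(4 1 5; 0 0 0)], sign=-1
Σ_t [0,0]: t=0:+1/80640 = 1/80640
(3j)²=1/495 [(4 1 5; 4 -1 -3)], sign=+1
⇒ 4πI² = 1/33
I = (-1)√(1/33/(4π)) = -0.04910640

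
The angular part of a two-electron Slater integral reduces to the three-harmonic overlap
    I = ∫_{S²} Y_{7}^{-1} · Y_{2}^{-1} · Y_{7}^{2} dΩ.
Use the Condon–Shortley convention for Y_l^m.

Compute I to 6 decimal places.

Checks pass: Σm=0; 16 even; l₃=7∈[5,9].
(2·7+1)(2·2+1)(2·7+1) = 1125
Δ: 2! 12! 2! / 17! → 1/185640
sum: t=0:+1/2419200 t=1:−1/518400 t=2:+1/2419200 = -1/907200
3j²(7 2 7; 0 0 0) = Δ·Π!·Σ² = 56/3315  (sign +1)
sum: t=0:+1/1935360 t=1:−1/1209600 = -1/3225600
3j²(7 2 7; -1 -1 2) = Δ·Π!·Σ² = 243/61880  (sign +1)
combine: 4πI² = 1125·56/3315·243/61880 = 3645/48841
take √, sign +1: I = 0.07706400

0.077064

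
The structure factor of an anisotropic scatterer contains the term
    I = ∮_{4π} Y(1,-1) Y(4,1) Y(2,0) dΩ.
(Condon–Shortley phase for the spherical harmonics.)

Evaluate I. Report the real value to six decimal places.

l₃=2 ∉ [3,5] — triangle fails ⇒ I = 0

0.000000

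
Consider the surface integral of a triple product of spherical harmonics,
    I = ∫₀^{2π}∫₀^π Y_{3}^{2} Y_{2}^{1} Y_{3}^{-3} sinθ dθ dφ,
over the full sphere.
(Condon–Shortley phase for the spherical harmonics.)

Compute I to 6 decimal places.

Rules hold: Σm=0, L=8 even, 1≤3≤5.
N = 7·5·7 = 245
Δ = 2!·4!·2!/9! = 1/3780
Racah Σ t=0..2: t=0:+1/24 t=1:−1/4 t=2:+1/24 = -1/6
⇒ 3j(3 2 3; 0 0 0)² = 4/105, sgn +1
Racah Σ t=1..1: t=1:−1/48 = -1/48
⇒ 3j(3 2 3; 2 1 -3)² = 5/84, sgn -1
4πI² = N·(3j₀)²·(3jₘ)² = 5/9
I = -1·√(0.555556/4π) = -0.21026104

-0.210261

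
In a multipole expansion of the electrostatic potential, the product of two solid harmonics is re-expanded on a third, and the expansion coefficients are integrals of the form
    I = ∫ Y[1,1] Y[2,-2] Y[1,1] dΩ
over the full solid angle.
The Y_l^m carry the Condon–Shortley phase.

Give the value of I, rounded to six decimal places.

Checks pass: Σm=0; 4 even; l₃=1∈[1,3].
(2·1+1)(2·2+1)(2·1+1) = 45
Δ: 2! 0! 2! / 5! → 1/30
sum: t=1:−1/1 = -1/1
3j²(1 2 1; 0 0 0) = Δ·Π!·Σ² = 2/15  (sign +1)
sum: t=0:+1/4 = 1/4
3j²(1 2 1; 1 -2 1) = Δ·Π!·Σ² = 1/5  (sign +1)
combine: 4πI² = 45·2/15·1/5 = 6/5
take √, sign +1: I = 0.30901936

0.309019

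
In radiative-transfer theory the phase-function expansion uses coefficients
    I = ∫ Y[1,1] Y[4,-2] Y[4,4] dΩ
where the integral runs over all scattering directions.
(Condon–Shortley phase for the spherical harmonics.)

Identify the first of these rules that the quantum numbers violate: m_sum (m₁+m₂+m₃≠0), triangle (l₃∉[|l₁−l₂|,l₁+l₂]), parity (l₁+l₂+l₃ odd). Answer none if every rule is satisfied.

azimuthal sum: 1 − 2 + 4 = 3  ✗
3 ≤ 4 ≤ 5 (triangle on l)
L = 1 + 4 + 4 = 9 (odd)

m_sum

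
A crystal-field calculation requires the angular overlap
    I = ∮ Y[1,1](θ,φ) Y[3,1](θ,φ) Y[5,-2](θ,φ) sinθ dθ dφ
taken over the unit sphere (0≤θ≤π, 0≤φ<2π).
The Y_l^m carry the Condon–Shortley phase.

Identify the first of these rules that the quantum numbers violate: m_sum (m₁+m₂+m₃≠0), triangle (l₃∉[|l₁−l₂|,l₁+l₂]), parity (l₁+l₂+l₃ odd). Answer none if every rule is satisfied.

triangle

Σmᵢ = 0  ✓
l₃∈[|l₁−l₂|,l₁+l₂]=[2,4], have l₃=5  ✗
Σlᵢ = 9 ⇒ odd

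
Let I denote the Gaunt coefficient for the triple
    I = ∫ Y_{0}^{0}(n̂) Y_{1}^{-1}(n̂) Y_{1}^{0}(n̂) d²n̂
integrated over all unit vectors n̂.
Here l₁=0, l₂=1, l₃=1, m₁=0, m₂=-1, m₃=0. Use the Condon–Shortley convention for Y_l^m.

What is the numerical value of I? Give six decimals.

m-sum = 0 − 1 + 0 = -1 ≠ 0 ⇒ I = 0

0.000000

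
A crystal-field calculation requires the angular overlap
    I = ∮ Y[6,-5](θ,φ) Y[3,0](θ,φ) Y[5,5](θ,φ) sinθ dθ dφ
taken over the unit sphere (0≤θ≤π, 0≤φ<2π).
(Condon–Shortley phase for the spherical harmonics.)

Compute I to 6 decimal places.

Rules hold: Σm=0, L=14 even, 3≤5≤9.
N = 13·7·11 = 1001
Δ = 4!·8!·2!/15! = 1/675675
Racah Σ t=1..3: t=1:−1/8640 t=2:+1/2304 t=3:−1/8640 = 7/34560
⇒ 3j(6 3 5; 0 0 0)² = 7/429, sgn -1
Racah Σ t=3..3: t=3:−1/483840 = -1/483840
⇒ 3j(6 3 5; -5 0 5)² = 3/91, sgn -1
4πI² = N·(3j₀)²·(3jₘ)² = 7/13
I = +1·√(0.538462/4π) = 0.20700098

0.207001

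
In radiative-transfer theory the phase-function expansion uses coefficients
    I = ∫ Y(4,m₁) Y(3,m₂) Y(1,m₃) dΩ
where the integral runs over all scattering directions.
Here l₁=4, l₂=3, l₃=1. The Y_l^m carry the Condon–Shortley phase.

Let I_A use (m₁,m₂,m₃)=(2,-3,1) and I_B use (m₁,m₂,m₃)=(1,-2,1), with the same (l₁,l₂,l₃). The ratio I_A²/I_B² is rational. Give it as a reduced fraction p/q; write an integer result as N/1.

Same 4,3,1: normalisation and zero-m 3j drop out of the ratio.
A: Δ: 6! 2! 0! / 9! → 1/252; sum: t=0:+1/1440 = 1/1440; 3j²(4 3 1; 2 -3 1) = Δ·Π!·Σ² = 1/252  (sign +1)
B: Δ: 6! 2! 0! / 9! → 1/252; sum: t=1:−1/240 = -1/240; 3j²(4 3 1; 1 -2 1) = Δ·Π!·Σ² = 1/84  (sign -1)
I_A²/I_B² = (1/252)/(1/84) = 1/3

1/3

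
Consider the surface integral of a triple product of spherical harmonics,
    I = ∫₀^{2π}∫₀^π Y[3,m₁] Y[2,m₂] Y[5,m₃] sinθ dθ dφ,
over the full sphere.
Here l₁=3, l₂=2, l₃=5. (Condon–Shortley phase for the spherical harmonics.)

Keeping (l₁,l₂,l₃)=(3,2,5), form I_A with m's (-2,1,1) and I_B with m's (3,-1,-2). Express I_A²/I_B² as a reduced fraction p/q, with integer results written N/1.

l's match ⇒ only the (l;m) 3-j factors differ between A and B.
A: triangle coeff Δ(3,2,5) = 1/2310; Σ_t [0,0]: t=0:+1/720 = 1/720; (3j)²=4/385 [(3 2 5; -2 1 1)], sign=+1
B: triangle coeff Δ(3,2,5) = 1/2310; Σ_t [0,0]: t=0:+1/4320 = 1/4320; (3j)²=1/330 [(3 2 5; 3 -1 -2)], sign=-1
I_A²/I_B² = (4/385)/(1/330) = 24/7

24/7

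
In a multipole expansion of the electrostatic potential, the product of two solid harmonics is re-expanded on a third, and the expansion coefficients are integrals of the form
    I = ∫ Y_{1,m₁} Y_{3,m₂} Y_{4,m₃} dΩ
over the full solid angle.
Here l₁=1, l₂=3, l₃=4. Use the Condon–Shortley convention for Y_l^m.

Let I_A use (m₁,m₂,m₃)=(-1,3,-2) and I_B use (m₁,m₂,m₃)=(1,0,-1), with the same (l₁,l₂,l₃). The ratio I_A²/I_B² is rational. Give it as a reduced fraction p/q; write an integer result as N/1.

Shared (l₁,l₂,l₃)=(1,3,4): N and (l;000)² cancel in I_A²/I_B².
A: Δ = 0!·2!·6!/9! = 1/252; Racah Σ t=0..0: t=0:+1/1440 = 1/1440; ⇒ 3j(1 3 4; -1 3 -2)² = 1/252, sgn +1
B: Δ = 0!·2!·6!/9! = 1/252; Racah Σ t=0..0: t=0:+1/72 = 1/72; ⇒ 3j(1 3 4; 1 0 -1)² = 5/126, sgn -1
I_A²/I_B² = (1/252)/(5/126) = 1/10

1/10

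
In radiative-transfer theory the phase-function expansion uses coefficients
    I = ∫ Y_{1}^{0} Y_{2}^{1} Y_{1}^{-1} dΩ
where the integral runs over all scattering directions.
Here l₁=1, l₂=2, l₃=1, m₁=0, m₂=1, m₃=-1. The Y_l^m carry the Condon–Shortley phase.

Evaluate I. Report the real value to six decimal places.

m-sum 0 ✓  L=4 even ✓  1≤1≤3 ✓
Π(2lᵢ+1) = 3×5×3 = 45
triangle coeff Δ(1,2,1) = 1/30
Σ_t [1,1]: t=1:−1/1 = -1/1
(3j)²=2/15 [(1 2 1; 0 0 0)], sign=+1
Σ_t [1,1]: t=1:−1/2 = -1/2
(3j)²=1/10 [(1 2 1; 0 1 -1)], sign=-1
⇒ 4πI² = 3/5
I = (-1)√(3/5/(4π)) = -0.21850969

-0.218510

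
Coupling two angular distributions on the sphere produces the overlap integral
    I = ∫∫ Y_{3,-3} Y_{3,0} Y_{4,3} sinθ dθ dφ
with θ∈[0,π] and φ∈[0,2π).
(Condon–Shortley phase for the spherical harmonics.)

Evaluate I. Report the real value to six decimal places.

0.203551

m-sum 0 ✓  L=10 even ✓  0≤4≤6 ✓
Π(2lᵢ+1) = 7×7×9 = 441
triangle coeff Δ(3,3,4) = 1/34650
Σ_t [0,2]: t=0:+1/72 t=1:−1/16 t=2:+1/72 = -5/144
(3j)²=2/77 [(3 3 4; 0 0 0)], sign=-1
Σ_t [2,2]: t=2:+1/288 = 1/288
(3j)²=1/22 [(3 3 4; -3 0 3)], sign=-1
⇒ 4πI² = 63/121
I = (+1)√(63/121/(4π)) = 0.20355073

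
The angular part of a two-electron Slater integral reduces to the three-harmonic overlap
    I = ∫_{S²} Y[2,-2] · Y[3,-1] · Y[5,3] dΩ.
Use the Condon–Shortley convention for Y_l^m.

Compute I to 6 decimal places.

m-sum 0 ✓  L=10 even ✓  1≤5≤5 ✓
Π(2lᵢ+1) = 5×7×11 = 385
triangle coeff Δ(2,3,5) = 1/2310
Σ_t [0,0]: t=0:+1/144 = 1/144
(3j)²=10/231 [(2 3 5; 0 0 0)], sign=-1
Σ_t [0,0]: t=0:+1/1152 = 1/1152
(3j)²=1/33 [(2 3 5; -2 -1 3)], sign=+1
⇒ 4πI² = 50/99
I = (-1)√(50/99/(4π)) = -0.20047604

-0.200476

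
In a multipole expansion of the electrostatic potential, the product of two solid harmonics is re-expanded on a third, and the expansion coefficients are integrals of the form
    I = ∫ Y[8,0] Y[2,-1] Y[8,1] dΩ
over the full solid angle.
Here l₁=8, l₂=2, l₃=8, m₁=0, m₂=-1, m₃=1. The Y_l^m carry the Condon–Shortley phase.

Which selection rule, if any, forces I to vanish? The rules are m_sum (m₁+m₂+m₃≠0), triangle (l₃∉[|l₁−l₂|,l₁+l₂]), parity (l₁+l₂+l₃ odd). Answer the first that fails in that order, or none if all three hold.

Σmᵢ = 0  ✓
l₃∈[|l₁−l₂|,l₁+l₂]=[6,10], have l₃=8  ✓
Σlᵢ = 18 ⇒ even  ✓

none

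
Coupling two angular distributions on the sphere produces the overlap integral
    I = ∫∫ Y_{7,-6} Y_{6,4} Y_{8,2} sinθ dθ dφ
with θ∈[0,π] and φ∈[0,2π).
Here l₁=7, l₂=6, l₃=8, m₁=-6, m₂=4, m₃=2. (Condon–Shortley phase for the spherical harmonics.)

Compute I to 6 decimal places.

0.000000

L=21 odd ⇒ parity kills the (l;000) factor ⇒ I = 0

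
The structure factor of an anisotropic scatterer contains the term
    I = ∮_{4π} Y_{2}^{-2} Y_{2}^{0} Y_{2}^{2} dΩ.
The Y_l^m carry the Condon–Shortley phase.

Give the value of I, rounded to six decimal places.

-0.180224

Rules hold: Σm=0, L=6 even, 0≤2≤4.
N = 5·5·5 = 125
Δ = 2!·2!·2!/7! = 1/630
Racah Σ t=0..2: t=0:+1/8 t=1:−1/1 t=2:+1/8 = -3/4
⇒ 3j(2 2 2; 0 0 0)² = 2/35, sgn -1
Racah Σ t=2..2: t=2:+1/8 = 1/8
⇒ 3j(2 2 2; -2 0 2)² = 2/35, sgn +1
4πI² = N·(3j₀)²·(3jₘ)² = 20/49
I = -1·√(0.408163/4π) = -0.18022375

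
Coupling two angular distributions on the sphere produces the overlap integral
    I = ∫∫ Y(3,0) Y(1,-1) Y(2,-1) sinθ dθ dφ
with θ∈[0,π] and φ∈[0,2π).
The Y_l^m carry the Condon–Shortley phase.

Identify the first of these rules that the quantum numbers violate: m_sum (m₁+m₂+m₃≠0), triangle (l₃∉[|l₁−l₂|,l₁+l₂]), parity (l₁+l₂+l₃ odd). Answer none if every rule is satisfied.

m_sum

Σmᵢ = -2  ✗
l₃∈[|l₁−l₂|,l₁+l₂]=[2,4], have l₃=2
Σlᵢ = 6 ⇒ even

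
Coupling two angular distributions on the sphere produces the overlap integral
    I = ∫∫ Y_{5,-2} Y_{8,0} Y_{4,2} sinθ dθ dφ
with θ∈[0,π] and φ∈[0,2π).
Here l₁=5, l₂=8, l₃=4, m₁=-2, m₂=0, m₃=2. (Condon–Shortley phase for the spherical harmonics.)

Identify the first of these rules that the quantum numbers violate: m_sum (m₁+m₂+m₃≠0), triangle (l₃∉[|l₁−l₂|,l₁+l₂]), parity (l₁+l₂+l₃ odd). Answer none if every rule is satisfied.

parity

m₁+m₂+m₃ = -2 + 0 + 2 = 0  ✓
triangle: |5−8|=3 ≤ l₃=4 ≤ 5+8=13  ✓
parity: l₁+l₂+l₃ = 17 is odd  ✗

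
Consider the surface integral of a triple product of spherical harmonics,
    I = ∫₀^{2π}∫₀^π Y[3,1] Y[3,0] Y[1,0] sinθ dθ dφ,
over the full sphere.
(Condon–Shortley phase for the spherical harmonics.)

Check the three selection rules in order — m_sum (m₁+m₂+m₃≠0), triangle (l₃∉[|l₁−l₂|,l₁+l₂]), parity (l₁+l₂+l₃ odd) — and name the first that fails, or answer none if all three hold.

m_sum

azimuthal sum: 1 + 0 + 0 = 1  ✗
0 ≤ 1 ≤ 6 (triangle on l)
L = 3 + 3 + 1 = 7 (odd)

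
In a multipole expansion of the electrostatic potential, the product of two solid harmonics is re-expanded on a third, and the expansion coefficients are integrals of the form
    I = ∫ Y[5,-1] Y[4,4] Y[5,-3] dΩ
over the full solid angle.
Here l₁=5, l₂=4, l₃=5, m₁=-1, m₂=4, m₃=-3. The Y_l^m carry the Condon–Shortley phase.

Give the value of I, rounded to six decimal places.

-0.168084

Checks pass: Σm=0; 14 even; l₃=5∈[1,9].
(2·5+1)(2·4+1)(2·5+1) = 1089
Δ: 4! 6! 4! / 15! → 1/3153150
sum: t=0:+1/69120 t=1:−1/1728 t=2:+1/576 t=3:−1/1728 t=4:+1/69120 = 7/11520
3j²(5 4 5; 0 0 0) = Δ·Π!·Σ² = 2/143  (sign -1)
sum: t=4:+1/27648 = 1/27648
3j²(5 4 5; -1 4 -3) = Δ·Π!·Σ² = 10/429  (sign +1)
combine: 4πI² = 1089·2/143·10/429 = 60/169
take √, sign -1: I = -0.16808437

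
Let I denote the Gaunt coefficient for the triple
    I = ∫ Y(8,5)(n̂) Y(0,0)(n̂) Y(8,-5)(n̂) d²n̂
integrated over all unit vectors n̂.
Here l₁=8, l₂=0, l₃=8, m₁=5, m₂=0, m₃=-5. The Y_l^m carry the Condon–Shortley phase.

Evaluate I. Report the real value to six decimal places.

-0.282095

Rules hold: Σm=0, L=16 even, 8≤8≤8.
N = 17·1·17 = 289
Δ = 0!·16!·0!/17! = 1/17
Racah Σ t=0..0: t=0:+1/1625702400 = 1/1625702400
⇒ 3j(8 0 8; 0 0 0)² = 1/17, sgn +1
Racah Σ t=0..0: t=0:+1/37362124800 = 1/37362124800
⇒ 3j(8 0 8; 5 0 -5)² = 1/17, sgn -1
4πI² = N·(3j₀)²·(3jₘ)² = 1/1
I = -1·√(1/4π) = -0.28209479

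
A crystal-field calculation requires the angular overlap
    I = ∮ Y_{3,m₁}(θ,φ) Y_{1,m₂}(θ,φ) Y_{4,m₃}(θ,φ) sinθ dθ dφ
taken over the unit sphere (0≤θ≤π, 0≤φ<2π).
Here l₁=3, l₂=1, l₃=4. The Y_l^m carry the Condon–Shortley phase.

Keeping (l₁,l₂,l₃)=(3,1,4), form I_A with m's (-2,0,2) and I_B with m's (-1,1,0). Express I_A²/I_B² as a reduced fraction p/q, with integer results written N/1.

2/1

Same 3,1,4: normalisation and zero-m 3j drop out of the ratio.
A: Δ: 0! 6! 2! / 9! → 1/252; sum: t=0:+1/120 = 1/120; 3j²(3 1 4; -2 0 2) = Δ·Π!·Σ² = 1/21  (sign +1)
B: Δ: 0! 6! 2! / 9! → 1/252; sum: t=0:+1/96 = 1/96; 3j²(3 1 4; -1 1 0) = Δ·Π!·Σ² = 1/42  (sign +1)
I_A²/I_B² = (1/21)/(1/42) = 2/1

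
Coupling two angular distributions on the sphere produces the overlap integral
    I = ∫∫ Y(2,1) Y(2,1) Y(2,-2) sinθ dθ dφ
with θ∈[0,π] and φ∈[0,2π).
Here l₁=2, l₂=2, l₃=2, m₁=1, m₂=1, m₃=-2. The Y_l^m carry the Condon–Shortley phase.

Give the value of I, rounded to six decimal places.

0.220728

Rules hold: Σm=0, L=6 even, 0≤2≤4.
N = 5·5·5 = 125
Δ = 2!·2!·2!/7! = 1/630
Racah Σ t=0..2: t=0:+1/8 t=1:−1/1 t=2:+1/8 = -3/4
⇒ 3j(2 2 2; 0 0 0)² = 2/35, sgn -1
Racah Σ t=1..1: t=1:−1/4 = -1/4
⇒ 3j(2 2 2; 1 1 -2)² = 3/35, sgn -1
4πI² = N·(3j₀)²·(3jₘ)² = 30/49
I = +1·√(0.612245/4π) = 0.22072812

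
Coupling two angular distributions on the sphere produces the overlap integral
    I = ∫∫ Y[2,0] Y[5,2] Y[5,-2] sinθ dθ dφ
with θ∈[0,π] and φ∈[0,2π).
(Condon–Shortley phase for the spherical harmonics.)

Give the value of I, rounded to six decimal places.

m-sum 0 ✓  L=12 even ✓  3≤5≤7 ✓
Π(2lᵢ+1) = 5×11×11 = 605
triangle coeff Δ(2,5,5) = 1/38610
Σ_t [0,2]: t=0:+1/2880 t=1:−1/576 t=2:+1/2880 = -1/960
(3j)²=10/429 [(2 5 5; 0 0 0)], sign=+1
Σ_t [0,2]: t=0:+1/20160 t=1:−1/1440 t=2:+1/2880 = -1/3360
(3j)²=6/715 [(2 5 5; 0 2 -2)], sign=+1
⇒ 4πI² = 20/169
I = (+1)√(20/169/(4π)) = 0.09704356

0.097044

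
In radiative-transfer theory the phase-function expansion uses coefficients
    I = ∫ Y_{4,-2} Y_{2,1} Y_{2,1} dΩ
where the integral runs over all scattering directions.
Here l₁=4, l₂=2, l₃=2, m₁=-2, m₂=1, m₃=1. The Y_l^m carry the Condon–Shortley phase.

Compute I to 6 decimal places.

m-sum 0 ✓  L=8 even ✓  2≤2≤6 ✓
Π(2lᵢ+1) = 9×5×5 = 225
triangle coeff Δ(4,2,2) = 1/630
Σ_t [2,2]: t=2:+1/16 = 1/16
(3j)²=2/35 [(4 2 2; 0 0 0)], sign=+1
Σ_t [3,3]: t=3:−1/36 = -1/36
(3j)²=4/63 [(4 2 2; -2 1 1)], sign=+1
⇒ 4πI² = 40/49
I = (+1)√(40/49/(4π)) = 0.25487487

0.254875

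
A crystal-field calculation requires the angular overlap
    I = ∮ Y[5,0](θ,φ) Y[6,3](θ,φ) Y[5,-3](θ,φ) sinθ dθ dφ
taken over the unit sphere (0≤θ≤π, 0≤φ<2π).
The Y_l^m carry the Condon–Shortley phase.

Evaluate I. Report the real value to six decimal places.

Rules hold: Σm=0, L=16 even, 1≤5≤11.
N = 11·13·11 = 1573
Δ = 6!·4!·6!/17! = 1/28588560
Racah Σ t=1..5: t=1:−1/345600 t=2:+1/13824 t=3:−1/5184 t=4:+1/13824 t=5:−1/345600 = -7/129600
⇒ 3j(5 6 5; 0 0 0)² = 80/7293, sgn +1
Racah Σ t=3..5: t=3:−1/103680 t=4:+1/34560 t=5:−1/138240 = 1/82944
⇒ 3j(5 6 5; 0 3 -3)² = 125/9724, sgn +1
4πI² = N·(3j₀)²·(3jₘ)² = 2500/11271
I = +1·√(0.221808/4π) = 0.13285682

0.132857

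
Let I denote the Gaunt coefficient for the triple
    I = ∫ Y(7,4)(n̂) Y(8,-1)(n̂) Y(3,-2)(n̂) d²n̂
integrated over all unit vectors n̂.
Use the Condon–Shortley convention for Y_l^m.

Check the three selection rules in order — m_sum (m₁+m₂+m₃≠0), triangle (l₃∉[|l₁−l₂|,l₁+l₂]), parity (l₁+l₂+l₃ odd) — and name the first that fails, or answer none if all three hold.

Σmᵢ = 1  ✗
l₃∈[|l₁−l₂|,l₁+l₂]=[1,15], have l₃=3
Σlᵢ = 18 ⇒ even

m_sum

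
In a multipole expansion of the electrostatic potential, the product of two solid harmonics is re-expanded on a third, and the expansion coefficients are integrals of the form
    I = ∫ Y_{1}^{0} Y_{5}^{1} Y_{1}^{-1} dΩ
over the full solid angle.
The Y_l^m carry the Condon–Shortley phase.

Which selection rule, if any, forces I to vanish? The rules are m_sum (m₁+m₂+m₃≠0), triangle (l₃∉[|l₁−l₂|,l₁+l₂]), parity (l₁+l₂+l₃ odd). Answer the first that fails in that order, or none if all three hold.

triangle

m₁+m₂+m₃ = 0 + 1 − 1 = 0  ✓
triangle: |1−5|=4 ≤ l₃=1 ≤ 1+5=6  ✗
parity: l₁+l₂+l₃ = 7 is odd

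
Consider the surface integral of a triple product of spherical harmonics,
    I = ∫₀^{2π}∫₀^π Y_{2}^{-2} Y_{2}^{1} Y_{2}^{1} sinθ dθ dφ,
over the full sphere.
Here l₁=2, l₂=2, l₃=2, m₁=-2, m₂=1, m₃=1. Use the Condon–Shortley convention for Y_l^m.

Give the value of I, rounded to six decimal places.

Rules hold: Σm=0, L=6 even, 0≤2≤4.
N = 5·5·5 = 125
Δ = 2!·2!·2!/7! = 1/630
Racah Σ t=0..2: t=0:+1/8 t=1:−1/1 t=2:+1/8 = -3/4
⇒ 3j(2 2 2; 0 0 0)² = 2/35, sgn -1
Racah Σ t=2..2: t=2:+1/4 = 1/4
⇒ 3j(2 2 2; -2 1 1)² = 3/35, sgn -1
4πI² = N·(3j₀)²·(3jₘ)² = 30/49
I = +1·√(0.612245/4π) = 0.22072812

0.220728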